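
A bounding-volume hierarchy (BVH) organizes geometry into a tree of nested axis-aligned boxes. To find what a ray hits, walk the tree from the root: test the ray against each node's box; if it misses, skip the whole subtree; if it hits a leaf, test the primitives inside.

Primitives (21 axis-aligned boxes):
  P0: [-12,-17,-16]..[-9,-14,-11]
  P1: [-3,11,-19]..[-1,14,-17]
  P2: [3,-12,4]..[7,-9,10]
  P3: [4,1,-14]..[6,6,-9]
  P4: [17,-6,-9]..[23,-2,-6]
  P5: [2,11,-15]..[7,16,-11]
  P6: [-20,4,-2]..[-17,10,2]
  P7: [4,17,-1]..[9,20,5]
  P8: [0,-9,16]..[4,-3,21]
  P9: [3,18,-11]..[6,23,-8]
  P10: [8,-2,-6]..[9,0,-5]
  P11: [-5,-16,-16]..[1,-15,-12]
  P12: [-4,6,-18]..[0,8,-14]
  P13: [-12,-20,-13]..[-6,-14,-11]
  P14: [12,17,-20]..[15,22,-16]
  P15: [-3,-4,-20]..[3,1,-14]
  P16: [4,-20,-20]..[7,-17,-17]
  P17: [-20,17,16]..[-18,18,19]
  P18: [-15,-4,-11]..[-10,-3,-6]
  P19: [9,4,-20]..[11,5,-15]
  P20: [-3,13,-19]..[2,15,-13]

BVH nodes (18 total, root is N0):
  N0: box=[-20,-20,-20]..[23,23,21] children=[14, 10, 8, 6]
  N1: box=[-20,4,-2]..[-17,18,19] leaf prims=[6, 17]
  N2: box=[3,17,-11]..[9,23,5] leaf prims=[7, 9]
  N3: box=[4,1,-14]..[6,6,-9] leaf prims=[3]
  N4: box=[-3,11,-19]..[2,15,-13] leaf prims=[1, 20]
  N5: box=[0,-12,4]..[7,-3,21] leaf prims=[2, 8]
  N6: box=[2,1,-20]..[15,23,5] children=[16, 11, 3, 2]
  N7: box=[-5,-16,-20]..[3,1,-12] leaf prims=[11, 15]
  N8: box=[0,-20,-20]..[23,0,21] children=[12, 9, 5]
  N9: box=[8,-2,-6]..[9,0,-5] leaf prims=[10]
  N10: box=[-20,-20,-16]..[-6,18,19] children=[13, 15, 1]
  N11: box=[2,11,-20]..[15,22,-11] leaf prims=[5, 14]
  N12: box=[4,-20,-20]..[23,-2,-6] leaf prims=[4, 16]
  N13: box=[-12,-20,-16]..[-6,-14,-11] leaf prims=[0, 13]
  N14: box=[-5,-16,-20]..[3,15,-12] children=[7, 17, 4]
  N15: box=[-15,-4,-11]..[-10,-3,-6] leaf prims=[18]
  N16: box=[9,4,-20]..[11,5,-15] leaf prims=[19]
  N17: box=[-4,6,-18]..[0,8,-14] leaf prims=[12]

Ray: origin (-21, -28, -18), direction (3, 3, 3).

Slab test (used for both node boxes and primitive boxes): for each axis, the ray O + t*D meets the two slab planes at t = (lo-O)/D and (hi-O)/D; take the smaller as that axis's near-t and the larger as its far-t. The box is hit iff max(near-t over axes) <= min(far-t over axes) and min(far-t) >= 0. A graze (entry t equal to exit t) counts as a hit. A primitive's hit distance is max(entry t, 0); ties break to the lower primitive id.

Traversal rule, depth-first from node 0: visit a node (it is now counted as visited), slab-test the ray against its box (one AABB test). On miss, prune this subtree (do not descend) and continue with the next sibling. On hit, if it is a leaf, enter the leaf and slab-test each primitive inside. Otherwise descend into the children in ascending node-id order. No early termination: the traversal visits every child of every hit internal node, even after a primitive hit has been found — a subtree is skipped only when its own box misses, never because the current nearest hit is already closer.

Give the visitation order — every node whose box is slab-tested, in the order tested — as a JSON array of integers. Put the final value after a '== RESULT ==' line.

Walk:
N0 x:[1/3,44/3] y:[8/3,17] z:[-2/3,13] -> hit [8/3,13], descend [6, 8, 10, 14]
  N6 x:[23/3,12] y:[29/3,17] z:[-2/3,23/3] -> miss, prune
  N8 x:[7,44/3] y:[8/3,28/3] z:[-2/3,13] -> hit [7,28/3], descend [5, 9, 12]
    N5 x:[7,28/3] y:[16/3,25/3] z:[22/3,13] -> hit [22/3,25/3] leaf, test {P2(miss), P8(miss)}
    N9 x:[29/3,10] y:[26/3,28/3] z:[4,13/3] -> miss, prune
    N12 x:[25/3,44/3] y:[8/3,26/3] z:[-2/3,4] -> miss, prune
  N10 x:[1/3,5] y:[8/3,46/3] z:[2/3,37/3] -> hit [8/3,5], descend [1, 13, 15]
    N1 x:[1/3,4/3] y:[32/3,46/3] z:[16/3,37/3] -> miss, prune
    N13 x:[3,5] y:[8/3,14/3] z:[2/3,7/3] -> miss, prune
    N15 x:[2,11/3] y:[8,25/3] z:[7/3,4] -> miss, prune
  N14 x:[16/3,8] y:[4,43/3] z:[-2/3,2] -> miss, prune

Summary -> nodes [0, 6, 8, 5, 9, 12, 10, 1, 13, 15, 14]; box-tests=11; leaf-entries=1; first=miss

== RESULT ==
[0, 6, 8, 5, 9, 12, 10, 1, 13, 15, 14]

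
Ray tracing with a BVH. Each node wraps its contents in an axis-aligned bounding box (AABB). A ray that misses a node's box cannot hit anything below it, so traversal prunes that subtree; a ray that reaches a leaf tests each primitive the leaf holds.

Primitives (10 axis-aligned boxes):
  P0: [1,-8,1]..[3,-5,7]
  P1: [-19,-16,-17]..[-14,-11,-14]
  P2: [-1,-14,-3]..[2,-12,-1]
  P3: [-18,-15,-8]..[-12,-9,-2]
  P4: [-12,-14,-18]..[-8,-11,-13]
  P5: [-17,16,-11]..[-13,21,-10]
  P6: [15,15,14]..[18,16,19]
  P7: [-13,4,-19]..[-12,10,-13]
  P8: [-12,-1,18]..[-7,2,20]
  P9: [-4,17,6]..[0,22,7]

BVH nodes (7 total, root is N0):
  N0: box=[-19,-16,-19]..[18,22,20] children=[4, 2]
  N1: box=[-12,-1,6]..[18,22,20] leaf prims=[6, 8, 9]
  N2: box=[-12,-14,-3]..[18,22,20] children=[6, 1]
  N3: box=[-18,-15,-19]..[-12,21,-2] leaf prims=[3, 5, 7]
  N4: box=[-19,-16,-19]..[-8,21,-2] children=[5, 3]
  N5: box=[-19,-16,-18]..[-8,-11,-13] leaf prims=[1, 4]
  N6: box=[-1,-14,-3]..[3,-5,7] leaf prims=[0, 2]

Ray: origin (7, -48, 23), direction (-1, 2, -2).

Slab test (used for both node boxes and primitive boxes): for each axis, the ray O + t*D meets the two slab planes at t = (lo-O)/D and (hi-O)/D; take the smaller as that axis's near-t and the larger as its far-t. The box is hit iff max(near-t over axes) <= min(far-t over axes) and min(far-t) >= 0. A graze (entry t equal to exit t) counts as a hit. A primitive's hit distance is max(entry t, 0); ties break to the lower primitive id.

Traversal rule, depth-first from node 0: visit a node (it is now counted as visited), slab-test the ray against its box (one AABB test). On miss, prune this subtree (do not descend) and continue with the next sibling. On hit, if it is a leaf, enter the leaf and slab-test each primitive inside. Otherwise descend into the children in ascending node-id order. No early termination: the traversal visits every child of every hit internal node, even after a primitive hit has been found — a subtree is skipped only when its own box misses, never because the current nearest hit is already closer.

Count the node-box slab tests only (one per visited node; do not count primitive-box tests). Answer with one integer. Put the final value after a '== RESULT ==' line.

Walk:
N0 x:[-11,26] y:[16,35] z:[3/2,21] -> hit [16,21], descend [2, 4]
  N2 x:[-11,19] y:[17,35] z:[3/2,13] -> miss, prune
  N4 x:[15,26] y:[16,69/2] z:[25/2,21] -> hit [16,21], descend [3, 5]
    N3 x:[19,25] y:[33/2,69/2] z:[25/2,21] -> hit [19,21] leaf, test {P3(miss), P5(miss), P7(miss)}
    N5 x:[15,26] y:[16,37/2] z:[18,41/2] -> hit [18,37/2] leaf, test {P1(miss), P4@t=18}

Summary -> nodes [0, 2, 4, 3, 5]; box-tests=5; leaf-entries=2; first=P4

== RESULT ==
5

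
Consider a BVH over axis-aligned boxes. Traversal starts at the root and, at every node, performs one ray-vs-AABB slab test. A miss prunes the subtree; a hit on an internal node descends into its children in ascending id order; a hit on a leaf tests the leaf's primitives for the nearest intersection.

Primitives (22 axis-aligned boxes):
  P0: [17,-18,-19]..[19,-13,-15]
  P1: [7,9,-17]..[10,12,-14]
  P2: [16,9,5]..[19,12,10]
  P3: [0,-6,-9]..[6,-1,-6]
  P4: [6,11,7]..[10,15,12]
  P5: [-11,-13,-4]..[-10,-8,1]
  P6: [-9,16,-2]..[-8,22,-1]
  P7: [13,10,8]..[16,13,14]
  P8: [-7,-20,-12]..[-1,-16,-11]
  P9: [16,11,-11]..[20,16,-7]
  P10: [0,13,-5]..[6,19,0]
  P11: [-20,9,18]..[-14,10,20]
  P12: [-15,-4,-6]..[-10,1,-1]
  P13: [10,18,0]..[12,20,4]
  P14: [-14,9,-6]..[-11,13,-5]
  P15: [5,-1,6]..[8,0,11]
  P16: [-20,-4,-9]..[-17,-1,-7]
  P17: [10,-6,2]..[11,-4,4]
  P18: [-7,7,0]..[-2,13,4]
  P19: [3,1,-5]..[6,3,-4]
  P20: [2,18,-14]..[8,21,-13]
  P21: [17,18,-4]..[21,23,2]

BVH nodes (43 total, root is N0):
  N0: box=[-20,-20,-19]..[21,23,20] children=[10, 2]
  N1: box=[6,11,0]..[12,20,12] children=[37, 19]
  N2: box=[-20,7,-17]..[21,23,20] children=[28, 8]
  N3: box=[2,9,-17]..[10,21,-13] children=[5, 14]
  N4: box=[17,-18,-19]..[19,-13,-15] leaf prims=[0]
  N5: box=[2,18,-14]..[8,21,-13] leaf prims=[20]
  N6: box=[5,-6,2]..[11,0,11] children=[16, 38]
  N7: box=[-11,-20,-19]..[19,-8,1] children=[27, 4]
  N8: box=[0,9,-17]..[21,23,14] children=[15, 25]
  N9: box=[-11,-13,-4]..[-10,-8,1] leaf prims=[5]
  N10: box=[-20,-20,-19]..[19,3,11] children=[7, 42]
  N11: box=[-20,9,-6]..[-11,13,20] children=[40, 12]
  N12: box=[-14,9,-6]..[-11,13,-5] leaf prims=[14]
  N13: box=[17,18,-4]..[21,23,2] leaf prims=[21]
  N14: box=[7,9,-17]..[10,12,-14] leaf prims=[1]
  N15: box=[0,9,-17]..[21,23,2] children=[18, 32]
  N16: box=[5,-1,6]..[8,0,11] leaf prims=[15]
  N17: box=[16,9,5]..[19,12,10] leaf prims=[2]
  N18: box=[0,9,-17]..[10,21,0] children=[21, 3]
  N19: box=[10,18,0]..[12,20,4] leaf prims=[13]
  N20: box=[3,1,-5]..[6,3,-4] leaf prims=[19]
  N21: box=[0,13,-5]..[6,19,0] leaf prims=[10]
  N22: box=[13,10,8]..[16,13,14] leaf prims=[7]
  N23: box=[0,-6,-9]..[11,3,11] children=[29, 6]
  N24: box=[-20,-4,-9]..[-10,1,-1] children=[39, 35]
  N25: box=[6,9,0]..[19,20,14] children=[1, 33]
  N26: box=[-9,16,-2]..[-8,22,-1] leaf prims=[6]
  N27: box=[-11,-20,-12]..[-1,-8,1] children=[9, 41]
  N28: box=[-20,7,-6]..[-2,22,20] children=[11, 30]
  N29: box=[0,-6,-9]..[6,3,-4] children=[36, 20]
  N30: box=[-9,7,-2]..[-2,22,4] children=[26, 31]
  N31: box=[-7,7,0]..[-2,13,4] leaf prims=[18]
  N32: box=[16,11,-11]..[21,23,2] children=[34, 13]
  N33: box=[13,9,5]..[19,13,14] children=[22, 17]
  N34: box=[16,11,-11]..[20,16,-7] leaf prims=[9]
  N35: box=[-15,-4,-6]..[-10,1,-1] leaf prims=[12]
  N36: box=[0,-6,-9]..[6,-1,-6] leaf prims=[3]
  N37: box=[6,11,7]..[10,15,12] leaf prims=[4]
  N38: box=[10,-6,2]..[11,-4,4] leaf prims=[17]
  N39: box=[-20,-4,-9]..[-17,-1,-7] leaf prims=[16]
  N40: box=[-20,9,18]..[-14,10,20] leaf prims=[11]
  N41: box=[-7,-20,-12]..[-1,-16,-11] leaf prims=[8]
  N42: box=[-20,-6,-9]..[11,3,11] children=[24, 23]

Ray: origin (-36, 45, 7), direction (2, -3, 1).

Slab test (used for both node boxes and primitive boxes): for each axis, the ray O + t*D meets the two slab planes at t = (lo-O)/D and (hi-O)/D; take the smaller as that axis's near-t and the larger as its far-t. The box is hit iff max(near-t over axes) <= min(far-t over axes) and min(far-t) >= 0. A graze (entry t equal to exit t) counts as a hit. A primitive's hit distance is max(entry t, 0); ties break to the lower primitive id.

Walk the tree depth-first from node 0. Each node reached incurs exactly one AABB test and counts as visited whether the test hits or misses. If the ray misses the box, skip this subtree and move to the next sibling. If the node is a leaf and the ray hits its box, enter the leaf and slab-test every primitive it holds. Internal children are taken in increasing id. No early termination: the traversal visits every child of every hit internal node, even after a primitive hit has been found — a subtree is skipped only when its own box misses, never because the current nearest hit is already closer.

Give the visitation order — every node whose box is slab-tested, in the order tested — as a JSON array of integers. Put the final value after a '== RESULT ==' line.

Traverse from the root:
N0 x:[8,57/2] y:[22/3,65/3] z:[-26,13] -> hit [8,13], descend [2, 10]
  N2 x:[8,57/2] y:[22/3,38/3] z:[-24,13] -> hit [8,38/3], descend [8, 28]
    N8 x:[18,57/2] y:[22/3,12] z:[-24,7] -> miss, prune
    N28 x:[8,17] y:[23/3,38/3] z:[-13,13] -> hit [8,38/3], descend [11, 30]
      N11 x:[8,25/2] y:[32/3,12] z:[-13,13] -> hit [32/3,12], descend [12, 40]
        N12 x:[11,25/2] y:[32/3,12] z:[-13,-12] -> miss, prune
        N40 x:[8,11] y:[35/3,12] z:[11,13] -> miss, prune
      N30 x:[27/2,17] y:[23/3,38/3] z:[-9,-3] -> miss, prune
  N10 x:[8,55/2] y:[14,65/3] z:[-26,4] -> miss, prune

Visited [0, 2, 8, 28, 11, 12, 40, 30, 10]. Tests: 9 box, 0 leaf. Nearest: miss.

== RESULT ==
[0, 2, 8, 28, 11, 12, 40, 30, 10]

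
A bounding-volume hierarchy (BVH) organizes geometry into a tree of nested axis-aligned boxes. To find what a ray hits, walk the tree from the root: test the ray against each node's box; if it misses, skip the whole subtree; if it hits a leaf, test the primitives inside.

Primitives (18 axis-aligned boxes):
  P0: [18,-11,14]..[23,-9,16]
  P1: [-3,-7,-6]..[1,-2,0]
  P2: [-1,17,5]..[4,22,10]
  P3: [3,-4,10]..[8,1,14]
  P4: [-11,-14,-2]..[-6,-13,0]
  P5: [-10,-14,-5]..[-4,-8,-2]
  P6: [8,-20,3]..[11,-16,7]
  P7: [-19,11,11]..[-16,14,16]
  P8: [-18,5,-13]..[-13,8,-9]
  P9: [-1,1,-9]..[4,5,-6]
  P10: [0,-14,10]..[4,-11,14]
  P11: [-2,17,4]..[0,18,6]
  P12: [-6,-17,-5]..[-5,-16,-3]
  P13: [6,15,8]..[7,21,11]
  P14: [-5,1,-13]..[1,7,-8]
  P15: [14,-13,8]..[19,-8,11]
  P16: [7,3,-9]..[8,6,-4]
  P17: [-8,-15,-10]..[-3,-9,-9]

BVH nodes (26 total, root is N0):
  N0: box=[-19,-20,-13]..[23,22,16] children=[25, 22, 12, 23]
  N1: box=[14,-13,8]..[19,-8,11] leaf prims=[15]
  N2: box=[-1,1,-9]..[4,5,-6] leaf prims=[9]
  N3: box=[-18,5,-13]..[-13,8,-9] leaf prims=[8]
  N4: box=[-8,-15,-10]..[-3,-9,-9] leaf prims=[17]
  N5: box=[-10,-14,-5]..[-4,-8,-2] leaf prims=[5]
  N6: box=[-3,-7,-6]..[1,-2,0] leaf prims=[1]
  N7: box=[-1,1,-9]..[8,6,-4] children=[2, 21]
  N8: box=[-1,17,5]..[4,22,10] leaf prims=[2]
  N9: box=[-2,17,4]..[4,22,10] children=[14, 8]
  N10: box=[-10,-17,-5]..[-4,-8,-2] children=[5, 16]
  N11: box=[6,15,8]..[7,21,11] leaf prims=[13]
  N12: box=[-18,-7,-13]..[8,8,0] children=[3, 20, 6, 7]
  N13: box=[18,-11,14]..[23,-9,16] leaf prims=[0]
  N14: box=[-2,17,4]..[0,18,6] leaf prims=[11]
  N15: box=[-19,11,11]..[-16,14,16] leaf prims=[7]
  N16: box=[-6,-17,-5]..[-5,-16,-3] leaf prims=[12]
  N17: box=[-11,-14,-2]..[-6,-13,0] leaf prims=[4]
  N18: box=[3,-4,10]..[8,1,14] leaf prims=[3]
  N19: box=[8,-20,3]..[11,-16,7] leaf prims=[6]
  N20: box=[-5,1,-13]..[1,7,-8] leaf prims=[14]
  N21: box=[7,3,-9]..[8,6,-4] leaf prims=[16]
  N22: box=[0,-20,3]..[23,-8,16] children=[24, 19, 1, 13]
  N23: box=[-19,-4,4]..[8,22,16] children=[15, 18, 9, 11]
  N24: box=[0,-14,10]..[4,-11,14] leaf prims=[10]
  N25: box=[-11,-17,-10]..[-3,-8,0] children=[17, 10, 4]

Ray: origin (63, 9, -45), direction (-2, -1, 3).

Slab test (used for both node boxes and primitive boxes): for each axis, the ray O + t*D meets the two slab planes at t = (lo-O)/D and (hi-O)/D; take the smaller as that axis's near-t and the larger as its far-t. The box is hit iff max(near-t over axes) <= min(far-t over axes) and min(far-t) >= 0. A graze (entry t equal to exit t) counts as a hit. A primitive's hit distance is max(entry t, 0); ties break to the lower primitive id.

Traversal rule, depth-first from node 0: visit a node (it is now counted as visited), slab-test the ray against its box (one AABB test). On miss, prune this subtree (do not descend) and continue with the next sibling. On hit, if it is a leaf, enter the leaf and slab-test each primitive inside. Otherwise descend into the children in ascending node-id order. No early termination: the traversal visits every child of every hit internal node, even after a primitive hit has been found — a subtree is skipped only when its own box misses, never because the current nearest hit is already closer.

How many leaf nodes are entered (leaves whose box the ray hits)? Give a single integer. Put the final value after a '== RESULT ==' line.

Trace the traversal:
N0 x:[20,41] y:[-13,29] z:[32/3,61/3] -> hit [20,61/3], descend [12, 22, 23, 25]
  N12 x:[55/2,81/2] y:[1,16] z:[32/3,15] -> miss, prune
  N22 x:[20,63/2] y:[17,29] z:[16,61/3] -> hit [20,61/3], descend [1, 13, 19, 24]
    N1 x:[22,49/2] y:[17,22] z:[53/3,56/3] -> miss, prune
    N13 x:[20,45/2] y:[18,20] z:[59/3,61/3] -> hit [20,20] leaf, test {P0@t=20}
    N19 x:[26,55/2] y:[25,29] z:[16,52/3] -> miss, prune
    N24 x:[59/2,63/2] y:[20,23] z:[55/3,59/3] -> miss, prune
  N23 x:[55/2,41] y:[-13,13] z:[49/3,61/3] -> miss, prune
  N25 x:[33,37] y:[17,26] z:[35/3,15] -> miss, prune

order=[0, 12, 22, 1, 13, 19, 24, 23, 25]  |boxes|=9  |leaves|=1  hit=P0

== RESULT ==
1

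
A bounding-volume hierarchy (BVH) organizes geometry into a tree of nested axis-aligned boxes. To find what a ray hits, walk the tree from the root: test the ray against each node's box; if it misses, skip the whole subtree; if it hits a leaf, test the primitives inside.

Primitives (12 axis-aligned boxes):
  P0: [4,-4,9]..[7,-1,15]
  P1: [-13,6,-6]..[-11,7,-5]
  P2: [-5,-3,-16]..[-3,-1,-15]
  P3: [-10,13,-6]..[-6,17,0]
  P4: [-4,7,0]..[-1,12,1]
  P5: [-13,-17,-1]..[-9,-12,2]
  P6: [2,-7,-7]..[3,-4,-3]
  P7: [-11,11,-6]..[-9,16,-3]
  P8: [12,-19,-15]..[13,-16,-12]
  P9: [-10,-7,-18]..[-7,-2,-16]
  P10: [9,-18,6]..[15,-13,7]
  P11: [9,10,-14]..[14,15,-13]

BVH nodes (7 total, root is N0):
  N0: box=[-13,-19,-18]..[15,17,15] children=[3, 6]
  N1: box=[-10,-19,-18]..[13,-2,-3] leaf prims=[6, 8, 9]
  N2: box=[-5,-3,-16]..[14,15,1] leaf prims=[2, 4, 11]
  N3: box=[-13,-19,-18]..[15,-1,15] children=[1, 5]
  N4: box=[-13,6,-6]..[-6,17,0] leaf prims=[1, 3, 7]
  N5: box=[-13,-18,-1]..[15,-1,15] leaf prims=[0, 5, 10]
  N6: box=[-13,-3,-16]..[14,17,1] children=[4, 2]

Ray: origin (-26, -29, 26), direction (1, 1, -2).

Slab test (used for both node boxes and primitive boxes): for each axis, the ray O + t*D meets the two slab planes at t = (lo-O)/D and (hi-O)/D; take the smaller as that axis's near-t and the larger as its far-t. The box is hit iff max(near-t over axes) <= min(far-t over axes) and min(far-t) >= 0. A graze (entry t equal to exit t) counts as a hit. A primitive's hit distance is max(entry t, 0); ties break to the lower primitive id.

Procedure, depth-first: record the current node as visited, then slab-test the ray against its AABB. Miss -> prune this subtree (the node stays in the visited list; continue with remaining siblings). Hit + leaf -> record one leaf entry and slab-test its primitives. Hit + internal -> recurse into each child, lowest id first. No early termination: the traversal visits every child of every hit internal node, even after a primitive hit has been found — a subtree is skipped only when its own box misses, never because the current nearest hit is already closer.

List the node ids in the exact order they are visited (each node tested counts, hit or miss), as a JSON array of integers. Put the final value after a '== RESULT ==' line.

Walk:
N0 x:[13,41] y:[10,46] z:[11/2,22] -> hit [13,22], descend [3, 6]
  N3 x:[13,41] y:[10,28] z:[11/2,22] -> hit [13,22], descend [1, 5]
    N1 x:[16,39] y:[10,27] z:[29/2,22] -> hit [16,22] leaf, test {P6(miss), P8(miss), P9(miss)}
    N5 x:[13,41] y:[11,28] z:[11/2,27/2] -> hit [13,27/2] leaf, test {P0(miss), P5@t=13, P10(miss)}
  N6 x:[13,40] y:[26,46] z:[25/2,21] -> miss, prune

Summary -> nodes [0, 3, 1, 5, 6]; box-tests=5; leaf-entries=2; first=P5

== RESULT ==
[0, 3, 1, 5, 6]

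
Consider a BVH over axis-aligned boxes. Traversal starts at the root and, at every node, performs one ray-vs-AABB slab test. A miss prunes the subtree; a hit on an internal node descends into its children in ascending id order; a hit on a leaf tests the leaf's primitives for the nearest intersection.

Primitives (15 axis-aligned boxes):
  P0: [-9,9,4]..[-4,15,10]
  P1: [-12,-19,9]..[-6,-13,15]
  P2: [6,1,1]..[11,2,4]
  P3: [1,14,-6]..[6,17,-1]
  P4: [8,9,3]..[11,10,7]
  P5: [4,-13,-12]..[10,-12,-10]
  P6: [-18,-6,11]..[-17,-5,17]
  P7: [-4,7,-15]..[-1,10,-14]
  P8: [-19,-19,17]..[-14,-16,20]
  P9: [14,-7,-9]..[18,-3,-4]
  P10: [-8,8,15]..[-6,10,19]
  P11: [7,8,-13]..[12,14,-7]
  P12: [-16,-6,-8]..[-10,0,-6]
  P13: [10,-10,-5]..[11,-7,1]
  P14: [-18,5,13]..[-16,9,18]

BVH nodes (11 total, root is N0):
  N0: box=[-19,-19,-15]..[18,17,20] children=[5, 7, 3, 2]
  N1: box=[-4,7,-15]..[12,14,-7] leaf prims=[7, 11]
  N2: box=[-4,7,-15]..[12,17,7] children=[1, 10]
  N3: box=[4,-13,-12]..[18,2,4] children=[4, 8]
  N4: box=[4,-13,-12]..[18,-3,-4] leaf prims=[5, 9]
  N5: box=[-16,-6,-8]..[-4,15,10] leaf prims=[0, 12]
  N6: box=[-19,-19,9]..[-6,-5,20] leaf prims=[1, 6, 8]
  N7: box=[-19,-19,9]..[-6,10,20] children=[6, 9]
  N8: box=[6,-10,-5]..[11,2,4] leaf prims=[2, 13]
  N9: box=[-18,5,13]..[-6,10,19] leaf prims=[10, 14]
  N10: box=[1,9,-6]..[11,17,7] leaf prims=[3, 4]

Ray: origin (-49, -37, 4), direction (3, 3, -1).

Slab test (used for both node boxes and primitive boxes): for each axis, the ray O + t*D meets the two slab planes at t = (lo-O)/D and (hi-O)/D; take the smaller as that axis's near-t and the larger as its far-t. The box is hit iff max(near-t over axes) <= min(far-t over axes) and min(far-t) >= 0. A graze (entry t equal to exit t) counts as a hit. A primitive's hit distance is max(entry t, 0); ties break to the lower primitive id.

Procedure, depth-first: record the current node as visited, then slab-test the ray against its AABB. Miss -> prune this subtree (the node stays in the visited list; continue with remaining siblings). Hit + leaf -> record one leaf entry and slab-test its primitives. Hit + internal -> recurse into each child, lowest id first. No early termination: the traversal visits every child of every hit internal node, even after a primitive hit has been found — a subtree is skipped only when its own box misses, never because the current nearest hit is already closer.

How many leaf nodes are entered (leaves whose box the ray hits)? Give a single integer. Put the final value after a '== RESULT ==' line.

Walk:
N0 x:[10,67/3] y:[6,18] z:[-16,19] -> hit [10,18], descend [2, 3, 5, 7]
  N2 x:[15,61/3] y:[44/3,18] z:[-3,19] -> hit [15,18], descend [1, 10]
    N1 x:[15,61/3] y:[44/3,17] z:[11,19] -> hit [15,17] leaf, test {P7(miss), P11(miss)}
    N10 x:[50/3,20] y:[46/3,18] z:[-3,10] -> miss, prune
  N3 x:[53/3,67/3] y:[8,13] z:[0,16] -> miss, prune
  N5 x:[11,15] y:[31/3,52/3] z:[-6,12] -> hit [11,12] leaf, test {P0(miss), P12@t=11}
  N7 x:[10,43/3] y:[6,47/3] z:[-16,-5] -> miss, prune

Visited [0, 2, 1, 10, 3, 5, 7]. Tests: 7 box, 2 leaf. Nearest: P12.

== RESULT ==
2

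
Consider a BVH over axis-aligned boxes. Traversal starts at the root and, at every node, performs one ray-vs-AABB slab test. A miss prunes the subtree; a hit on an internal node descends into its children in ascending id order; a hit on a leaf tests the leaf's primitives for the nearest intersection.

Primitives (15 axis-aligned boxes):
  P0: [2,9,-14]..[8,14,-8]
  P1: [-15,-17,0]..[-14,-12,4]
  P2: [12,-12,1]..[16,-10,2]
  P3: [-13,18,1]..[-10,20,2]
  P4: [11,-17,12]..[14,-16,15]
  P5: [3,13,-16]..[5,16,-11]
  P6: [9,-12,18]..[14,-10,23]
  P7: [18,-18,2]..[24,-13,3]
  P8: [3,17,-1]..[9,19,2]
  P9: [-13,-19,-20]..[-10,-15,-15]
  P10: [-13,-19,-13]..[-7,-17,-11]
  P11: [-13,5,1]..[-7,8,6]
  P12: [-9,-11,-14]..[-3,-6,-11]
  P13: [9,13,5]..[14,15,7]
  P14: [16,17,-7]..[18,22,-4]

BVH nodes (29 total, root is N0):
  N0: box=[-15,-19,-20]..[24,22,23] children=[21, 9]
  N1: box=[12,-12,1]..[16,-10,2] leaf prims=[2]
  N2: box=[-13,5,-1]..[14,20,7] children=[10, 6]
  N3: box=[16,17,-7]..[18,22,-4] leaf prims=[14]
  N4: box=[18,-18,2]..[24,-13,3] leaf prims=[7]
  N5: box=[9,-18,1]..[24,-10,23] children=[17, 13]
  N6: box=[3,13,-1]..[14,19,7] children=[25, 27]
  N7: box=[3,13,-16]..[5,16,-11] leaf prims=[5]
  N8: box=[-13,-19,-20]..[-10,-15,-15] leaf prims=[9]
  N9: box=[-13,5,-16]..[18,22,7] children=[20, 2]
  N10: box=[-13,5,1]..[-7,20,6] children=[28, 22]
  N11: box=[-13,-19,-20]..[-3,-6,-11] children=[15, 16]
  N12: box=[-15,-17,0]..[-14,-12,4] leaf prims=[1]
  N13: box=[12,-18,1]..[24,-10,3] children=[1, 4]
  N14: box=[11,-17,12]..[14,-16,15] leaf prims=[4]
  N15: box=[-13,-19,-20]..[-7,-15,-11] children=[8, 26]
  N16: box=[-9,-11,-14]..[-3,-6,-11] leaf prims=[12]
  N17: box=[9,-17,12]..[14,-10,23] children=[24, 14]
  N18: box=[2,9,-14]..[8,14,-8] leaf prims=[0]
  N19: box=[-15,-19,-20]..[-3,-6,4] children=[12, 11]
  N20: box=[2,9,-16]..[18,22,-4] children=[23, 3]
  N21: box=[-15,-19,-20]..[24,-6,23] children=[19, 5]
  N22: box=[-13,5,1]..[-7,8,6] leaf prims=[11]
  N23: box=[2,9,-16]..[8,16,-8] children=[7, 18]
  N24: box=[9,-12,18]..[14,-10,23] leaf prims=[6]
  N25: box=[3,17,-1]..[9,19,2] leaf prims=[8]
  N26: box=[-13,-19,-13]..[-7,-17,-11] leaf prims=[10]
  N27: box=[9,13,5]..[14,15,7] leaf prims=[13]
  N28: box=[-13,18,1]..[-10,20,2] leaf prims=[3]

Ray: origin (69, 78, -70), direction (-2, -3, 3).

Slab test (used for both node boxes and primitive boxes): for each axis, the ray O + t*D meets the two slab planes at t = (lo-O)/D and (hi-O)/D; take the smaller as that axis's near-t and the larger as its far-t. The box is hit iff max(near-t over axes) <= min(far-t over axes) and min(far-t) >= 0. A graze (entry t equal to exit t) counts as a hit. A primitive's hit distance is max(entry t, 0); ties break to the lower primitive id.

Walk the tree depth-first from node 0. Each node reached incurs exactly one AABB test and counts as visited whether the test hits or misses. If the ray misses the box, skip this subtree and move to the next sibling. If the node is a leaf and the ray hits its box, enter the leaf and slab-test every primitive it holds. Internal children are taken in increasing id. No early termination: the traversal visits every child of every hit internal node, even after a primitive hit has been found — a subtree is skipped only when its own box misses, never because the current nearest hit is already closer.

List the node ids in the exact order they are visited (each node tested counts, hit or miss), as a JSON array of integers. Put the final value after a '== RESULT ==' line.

Trace the traversal:
N0 x:[45/2,42] y:[56/3,97/3] z:[50/3,31] -> hit [45/2,31], descend [9, 21]
  N9 x:[51/2,41] y:[56/3,73/3] z:[18,77/3] -> miss, prune
  N21 x:[45/2,42] y:[28,97/3] z:[50/3,31] -> hit [28,31], descend [5, 19]
    N5 x:[45/2,30] y:[88/3,32] z:[71/3,31] -> hit [88/3,30], descend [13, 17]
      N13 x:[45/2,57/2] y:[88/3,32] z:[71/3,73/3] -> miss, prune
      N17 x:[55/2,30] y:[88/3,95/3] z:[82/3,31] -> hit [88/3,30], descend [14, 24]
        N14 x:[55/2,29] y:[94/3,95/3] z:[82/3,85/3] -> miss, prune
        N24 x:[55/2,30] y:[88/3,30] z:[88/3,31] -> hit [88/3,30] leaf, test {P6@t=88/3}
    N19 x:[36,42] y:[28,97/3] z:[50/3,74/3] -> miss, prune

order=[0, 9, 21, 5, 13, 17, 14, 24, 19]  |boxes|=9  |leaves|=1  hit=P6

== RESULT ==
[0, 9, 21, 5, 13, 17, 14, 24, 19]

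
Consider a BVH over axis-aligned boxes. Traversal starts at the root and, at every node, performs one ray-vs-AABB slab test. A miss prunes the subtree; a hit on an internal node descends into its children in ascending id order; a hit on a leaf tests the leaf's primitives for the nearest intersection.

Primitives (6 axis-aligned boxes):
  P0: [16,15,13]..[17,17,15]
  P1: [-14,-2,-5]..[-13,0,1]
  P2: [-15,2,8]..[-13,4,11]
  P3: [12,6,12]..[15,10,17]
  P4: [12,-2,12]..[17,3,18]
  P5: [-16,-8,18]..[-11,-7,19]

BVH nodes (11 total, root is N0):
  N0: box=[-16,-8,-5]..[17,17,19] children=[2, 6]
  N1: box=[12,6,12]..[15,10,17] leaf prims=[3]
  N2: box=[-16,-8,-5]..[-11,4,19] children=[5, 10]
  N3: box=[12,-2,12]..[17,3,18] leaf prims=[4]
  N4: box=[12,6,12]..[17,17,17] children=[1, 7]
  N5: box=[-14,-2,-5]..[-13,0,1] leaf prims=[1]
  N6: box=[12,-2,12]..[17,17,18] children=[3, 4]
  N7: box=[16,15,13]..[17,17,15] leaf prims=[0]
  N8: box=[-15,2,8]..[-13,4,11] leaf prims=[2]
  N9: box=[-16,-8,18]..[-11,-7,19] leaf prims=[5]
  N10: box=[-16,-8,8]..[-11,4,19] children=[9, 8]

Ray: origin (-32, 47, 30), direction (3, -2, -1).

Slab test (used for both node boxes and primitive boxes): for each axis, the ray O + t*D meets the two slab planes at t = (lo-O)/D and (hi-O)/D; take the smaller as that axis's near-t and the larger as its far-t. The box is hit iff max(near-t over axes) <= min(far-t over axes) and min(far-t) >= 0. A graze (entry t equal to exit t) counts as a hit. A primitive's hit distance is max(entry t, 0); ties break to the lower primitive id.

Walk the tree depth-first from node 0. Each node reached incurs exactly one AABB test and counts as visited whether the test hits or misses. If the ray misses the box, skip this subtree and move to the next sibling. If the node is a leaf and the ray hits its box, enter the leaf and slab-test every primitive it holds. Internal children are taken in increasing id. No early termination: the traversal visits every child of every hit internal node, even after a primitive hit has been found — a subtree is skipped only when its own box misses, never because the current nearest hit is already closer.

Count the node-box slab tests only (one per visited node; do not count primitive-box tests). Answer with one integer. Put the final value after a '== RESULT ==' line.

Walk:
N0 x:[16/3,49/3] y:[15,55/2] z:[11,35] -> hit [15,49/3], descend [2, 6]
  N2 x:[16/3,7] y:[43/2,55/2] z:[11,35] -> miss, prune
  N6 x:[44/3,49/3] y:[15,49/2] z:[12,18] -> hit [15,49/3], descend [3, 4]
    N3 x:[44/3,49/3] y:[22,49/2] z:[12,18] -> miss, prune
    N4 x:[44/3,49/3] y:[15,41/2] z:[13,18] -> hit [15,49/3], descend [1, 7]
      N1 x:[44/3,47/3] y:[37/2,41/2] z:[13,18] -> miss, prune
      N7 x:[16,49/3] y:[15,16] z:[15,17] -> hit [16,16] leaf, test {P0@t=16}

order=[0, 2, 6, 3, 4, 1, 7]  |boxes|=7  |leaves|=1  hit=P0

== RESULT ==
7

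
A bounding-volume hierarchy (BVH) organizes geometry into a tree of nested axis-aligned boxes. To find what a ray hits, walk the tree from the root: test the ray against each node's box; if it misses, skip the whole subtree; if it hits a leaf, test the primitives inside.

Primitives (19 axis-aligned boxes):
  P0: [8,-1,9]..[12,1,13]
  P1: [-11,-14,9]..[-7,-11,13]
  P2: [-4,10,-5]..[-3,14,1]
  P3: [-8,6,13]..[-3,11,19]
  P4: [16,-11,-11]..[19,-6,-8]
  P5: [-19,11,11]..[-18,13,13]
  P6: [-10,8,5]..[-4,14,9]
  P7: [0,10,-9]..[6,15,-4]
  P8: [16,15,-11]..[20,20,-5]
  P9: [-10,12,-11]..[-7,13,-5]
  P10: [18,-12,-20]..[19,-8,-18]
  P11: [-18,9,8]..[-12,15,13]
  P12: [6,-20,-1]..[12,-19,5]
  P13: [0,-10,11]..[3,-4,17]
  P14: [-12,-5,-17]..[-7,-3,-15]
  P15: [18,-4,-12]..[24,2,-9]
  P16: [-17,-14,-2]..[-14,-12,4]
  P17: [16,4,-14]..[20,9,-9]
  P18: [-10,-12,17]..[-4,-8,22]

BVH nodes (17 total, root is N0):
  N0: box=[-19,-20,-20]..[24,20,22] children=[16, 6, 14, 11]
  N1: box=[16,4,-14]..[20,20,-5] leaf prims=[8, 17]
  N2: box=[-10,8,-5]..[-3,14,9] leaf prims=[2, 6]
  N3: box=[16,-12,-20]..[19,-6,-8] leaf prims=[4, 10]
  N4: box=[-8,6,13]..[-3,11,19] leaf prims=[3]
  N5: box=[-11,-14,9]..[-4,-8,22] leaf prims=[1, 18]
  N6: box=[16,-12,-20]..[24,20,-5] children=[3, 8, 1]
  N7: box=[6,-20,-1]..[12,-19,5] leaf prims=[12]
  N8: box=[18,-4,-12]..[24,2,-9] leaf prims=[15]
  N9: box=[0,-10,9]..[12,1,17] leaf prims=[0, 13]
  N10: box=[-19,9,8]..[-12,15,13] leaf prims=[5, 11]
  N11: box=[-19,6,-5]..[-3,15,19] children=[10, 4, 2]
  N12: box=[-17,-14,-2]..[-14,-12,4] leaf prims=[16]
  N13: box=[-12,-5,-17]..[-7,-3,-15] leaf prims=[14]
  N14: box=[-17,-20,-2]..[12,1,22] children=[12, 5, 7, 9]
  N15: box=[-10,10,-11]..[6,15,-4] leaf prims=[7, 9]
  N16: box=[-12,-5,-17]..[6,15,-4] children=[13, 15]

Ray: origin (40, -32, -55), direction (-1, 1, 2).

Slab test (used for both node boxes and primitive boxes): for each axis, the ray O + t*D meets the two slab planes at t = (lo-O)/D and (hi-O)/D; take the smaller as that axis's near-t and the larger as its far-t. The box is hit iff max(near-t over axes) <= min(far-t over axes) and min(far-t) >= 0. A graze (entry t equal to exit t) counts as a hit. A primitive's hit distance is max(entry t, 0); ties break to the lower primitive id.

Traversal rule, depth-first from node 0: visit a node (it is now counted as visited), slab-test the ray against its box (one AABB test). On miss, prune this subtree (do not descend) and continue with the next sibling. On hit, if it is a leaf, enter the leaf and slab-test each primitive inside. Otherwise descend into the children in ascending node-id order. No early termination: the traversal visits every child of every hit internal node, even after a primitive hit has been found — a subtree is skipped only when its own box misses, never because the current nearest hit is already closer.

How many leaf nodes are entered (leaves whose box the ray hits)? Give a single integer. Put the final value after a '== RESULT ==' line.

Walk:
N0 x:[16,59] y:[12,52] z:[35/2,77/2] -> hit [35/2,77/2], descend [6, 11, 14, 16]
  N6 x:[16,24] y:[20,52] z:[35/2,25] -> hit [20,24], descend [1, 3, 8]
    N1 x:[20,24] y:[36,52] z:[41/2,25] -> miss, prune
    N3 x:[21,24] y:[20,26] z:[35/2,47/2] -> hit [21,47/2] leaf, test {P4@t=22, P10(miss)}
    N8 x:[16,22] y:[28,34] z:[43/2,23] -> miss, prune
  N11 x:[43,59] y:[38,47] z:[25,37] -> miss, prune
  N14 x:[28,57] y:[12,33] z:[53/2,77/2] -> hit [28,33], descend [5, 7, 9, 12]
    N5 x:[44,51] y:[18,24] z:[32,77/2] -> miss, prune
    N7 x:[28,34] y:[12,13] z:[27,30] -> miss, prune
    N9 x:[28,40] y:[22,33] z:[32,36] -> hit [32,33] leaf, test {P0@t=32, P13(miss)}
    N12 x:[54,57] y:[18,20] z:[53/2,59/2] -> miss, prune
  N16 x:[34,52] y:[27,47] z:[19,51/2] -> miss, prune

Summary -> nodes [0, 6, 1, 3, 8, 11, 14, 5, 7, 9, 12, 16]; box-tests=12; leaf-entries=2; first=P4

== RESULT ==
2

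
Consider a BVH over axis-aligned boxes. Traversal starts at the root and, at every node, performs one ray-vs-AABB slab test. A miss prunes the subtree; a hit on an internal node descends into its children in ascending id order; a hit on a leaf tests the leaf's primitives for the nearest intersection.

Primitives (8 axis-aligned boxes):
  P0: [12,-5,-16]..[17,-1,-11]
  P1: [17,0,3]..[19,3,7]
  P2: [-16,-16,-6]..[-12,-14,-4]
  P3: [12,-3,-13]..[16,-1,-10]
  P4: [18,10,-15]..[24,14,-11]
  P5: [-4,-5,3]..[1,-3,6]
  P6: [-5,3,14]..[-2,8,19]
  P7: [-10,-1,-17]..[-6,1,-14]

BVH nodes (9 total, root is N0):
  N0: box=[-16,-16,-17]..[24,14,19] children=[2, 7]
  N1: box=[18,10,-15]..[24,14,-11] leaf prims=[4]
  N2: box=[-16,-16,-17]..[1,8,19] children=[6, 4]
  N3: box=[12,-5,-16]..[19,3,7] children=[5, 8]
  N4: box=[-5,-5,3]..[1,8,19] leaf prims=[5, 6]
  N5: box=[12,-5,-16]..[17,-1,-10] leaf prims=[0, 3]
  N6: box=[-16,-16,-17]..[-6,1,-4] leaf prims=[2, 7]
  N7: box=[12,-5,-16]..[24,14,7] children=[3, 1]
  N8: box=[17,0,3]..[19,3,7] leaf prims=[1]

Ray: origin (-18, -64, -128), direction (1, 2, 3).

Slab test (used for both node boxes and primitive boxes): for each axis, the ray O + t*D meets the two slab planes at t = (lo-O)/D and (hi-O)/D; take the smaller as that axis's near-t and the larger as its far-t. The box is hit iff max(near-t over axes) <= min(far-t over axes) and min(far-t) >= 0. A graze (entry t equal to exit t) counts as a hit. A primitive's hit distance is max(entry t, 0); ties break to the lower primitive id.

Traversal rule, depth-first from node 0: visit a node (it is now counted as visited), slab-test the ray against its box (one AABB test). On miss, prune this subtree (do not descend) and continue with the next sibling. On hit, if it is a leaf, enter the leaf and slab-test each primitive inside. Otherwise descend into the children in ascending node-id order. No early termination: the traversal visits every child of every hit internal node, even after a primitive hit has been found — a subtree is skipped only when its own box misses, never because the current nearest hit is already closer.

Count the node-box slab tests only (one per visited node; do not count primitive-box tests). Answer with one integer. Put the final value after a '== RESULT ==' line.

Traverse from the root:
N0 x:[2,42] y:[24,39] z:[37,49] -> hit [37,39], descend [2, 7]
  N2 x:[2,19] y:[24,36] z:[37,49] -> miss, prune
  N7 x:[30,42] y:[59/2,39] z:[112/3,45] -> hit [112/3,39], descend [1, 3]
    N1 x:[36,42] y:[37,39] z:[113/3,39] -> hit [113/3,39] leaf, test {P4@t=113/3}
    N3 x:[30,37] y:[59/2,67/2] z:[112/3,45] -> miss, prune

Visited [0, 2, 7, 1, 3]. Tests: 5 box, 1 leaf. Nearest: P4.

== RESULT ==
5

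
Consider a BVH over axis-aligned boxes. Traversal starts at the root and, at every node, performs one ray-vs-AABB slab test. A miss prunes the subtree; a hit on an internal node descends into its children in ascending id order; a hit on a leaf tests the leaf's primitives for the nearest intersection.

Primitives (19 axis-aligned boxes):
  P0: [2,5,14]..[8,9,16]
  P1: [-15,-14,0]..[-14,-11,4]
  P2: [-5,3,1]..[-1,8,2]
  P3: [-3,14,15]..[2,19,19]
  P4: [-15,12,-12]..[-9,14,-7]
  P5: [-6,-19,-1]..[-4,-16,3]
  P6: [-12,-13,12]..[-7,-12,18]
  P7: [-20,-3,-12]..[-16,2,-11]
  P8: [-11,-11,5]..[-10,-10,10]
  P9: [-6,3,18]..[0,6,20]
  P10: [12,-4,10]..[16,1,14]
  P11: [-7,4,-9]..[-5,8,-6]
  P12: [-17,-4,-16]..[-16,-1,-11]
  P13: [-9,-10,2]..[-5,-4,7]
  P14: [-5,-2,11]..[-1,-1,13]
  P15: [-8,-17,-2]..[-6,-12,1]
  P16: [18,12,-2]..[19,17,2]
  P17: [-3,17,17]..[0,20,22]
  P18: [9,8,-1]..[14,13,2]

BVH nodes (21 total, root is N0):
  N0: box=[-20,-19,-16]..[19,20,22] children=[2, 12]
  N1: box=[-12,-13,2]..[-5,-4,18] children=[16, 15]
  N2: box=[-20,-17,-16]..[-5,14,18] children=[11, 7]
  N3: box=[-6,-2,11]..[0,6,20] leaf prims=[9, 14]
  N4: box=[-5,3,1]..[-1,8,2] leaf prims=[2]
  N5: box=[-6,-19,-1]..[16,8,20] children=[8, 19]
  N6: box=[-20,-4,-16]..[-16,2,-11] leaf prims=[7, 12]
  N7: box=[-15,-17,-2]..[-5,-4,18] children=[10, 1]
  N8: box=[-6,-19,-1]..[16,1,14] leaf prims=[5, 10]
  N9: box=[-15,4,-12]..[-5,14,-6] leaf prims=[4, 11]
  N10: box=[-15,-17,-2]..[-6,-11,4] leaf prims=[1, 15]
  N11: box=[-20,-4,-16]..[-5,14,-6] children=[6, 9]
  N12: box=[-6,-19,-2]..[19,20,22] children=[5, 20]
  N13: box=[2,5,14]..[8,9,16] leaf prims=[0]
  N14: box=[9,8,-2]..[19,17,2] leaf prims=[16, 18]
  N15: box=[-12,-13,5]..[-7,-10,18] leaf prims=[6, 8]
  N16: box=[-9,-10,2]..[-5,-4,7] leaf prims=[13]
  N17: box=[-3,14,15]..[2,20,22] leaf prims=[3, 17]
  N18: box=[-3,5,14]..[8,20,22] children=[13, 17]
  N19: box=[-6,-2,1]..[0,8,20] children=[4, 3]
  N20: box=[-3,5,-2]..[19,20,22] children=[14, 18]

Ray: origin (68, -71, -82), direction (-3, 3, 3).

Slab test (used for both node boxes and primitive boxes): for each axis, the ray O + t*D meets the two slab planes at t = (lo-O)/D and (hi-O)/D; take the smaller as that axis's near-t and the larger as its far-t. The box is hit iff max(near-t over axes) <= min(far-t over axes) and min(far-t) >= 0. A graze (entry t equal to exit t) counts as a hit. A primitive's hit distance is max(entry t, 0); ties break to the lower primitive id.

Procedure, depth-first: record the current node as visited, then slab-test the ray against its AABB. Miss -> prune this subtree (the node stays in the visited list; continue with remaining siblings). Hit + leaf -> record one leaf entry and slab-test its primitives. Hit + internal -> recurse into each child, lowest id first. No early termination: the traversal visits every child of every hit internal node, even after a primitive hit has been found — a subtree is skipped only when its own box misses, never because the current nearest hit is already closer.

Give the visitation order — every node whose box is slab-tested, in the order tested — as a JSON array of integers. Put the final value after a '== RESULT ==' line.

Walk:
N0 x:[49/3,88/3] y:[52/3,91/3] z:[22,104/3] -> hit [22,88/3], descend [2, 12]
  N2 x:[73/3,88/3] y:[18,85/3] z:[22,100/3] -> hit [73/3,85/3], descend [7, 11]
    N7 x:[73/3,83/3] y:[18,67/3] z:[80/3,100/3] -> miss, prune
    N11 x:[73/3,88/3] y:[67/3,85/3] z:[22,76/3] -> hit [73/3,76/3], descend [6, 9]
      N6 x:[28,88/3] y:[67/3,73/3] z:[22,71/3] -> miss, prune
      N9 x:[73/3,83/3] y:[25,85/3] z:[70/3,76/3] -> hit [25,76/3] leaf, test {P4(miss), P11@t=25}
  N12 x:[49/3,74/3] y:[52/3,91/3] z:[80/3,104/3] -> miss, prune

Summary -> nodes [0, 2, 7, 11, 6, 9, 12]; box-tests=7; leaf-entries=1; first=P11

== RESULT ==
[0, 2, 7, 11, 6, 9, 12]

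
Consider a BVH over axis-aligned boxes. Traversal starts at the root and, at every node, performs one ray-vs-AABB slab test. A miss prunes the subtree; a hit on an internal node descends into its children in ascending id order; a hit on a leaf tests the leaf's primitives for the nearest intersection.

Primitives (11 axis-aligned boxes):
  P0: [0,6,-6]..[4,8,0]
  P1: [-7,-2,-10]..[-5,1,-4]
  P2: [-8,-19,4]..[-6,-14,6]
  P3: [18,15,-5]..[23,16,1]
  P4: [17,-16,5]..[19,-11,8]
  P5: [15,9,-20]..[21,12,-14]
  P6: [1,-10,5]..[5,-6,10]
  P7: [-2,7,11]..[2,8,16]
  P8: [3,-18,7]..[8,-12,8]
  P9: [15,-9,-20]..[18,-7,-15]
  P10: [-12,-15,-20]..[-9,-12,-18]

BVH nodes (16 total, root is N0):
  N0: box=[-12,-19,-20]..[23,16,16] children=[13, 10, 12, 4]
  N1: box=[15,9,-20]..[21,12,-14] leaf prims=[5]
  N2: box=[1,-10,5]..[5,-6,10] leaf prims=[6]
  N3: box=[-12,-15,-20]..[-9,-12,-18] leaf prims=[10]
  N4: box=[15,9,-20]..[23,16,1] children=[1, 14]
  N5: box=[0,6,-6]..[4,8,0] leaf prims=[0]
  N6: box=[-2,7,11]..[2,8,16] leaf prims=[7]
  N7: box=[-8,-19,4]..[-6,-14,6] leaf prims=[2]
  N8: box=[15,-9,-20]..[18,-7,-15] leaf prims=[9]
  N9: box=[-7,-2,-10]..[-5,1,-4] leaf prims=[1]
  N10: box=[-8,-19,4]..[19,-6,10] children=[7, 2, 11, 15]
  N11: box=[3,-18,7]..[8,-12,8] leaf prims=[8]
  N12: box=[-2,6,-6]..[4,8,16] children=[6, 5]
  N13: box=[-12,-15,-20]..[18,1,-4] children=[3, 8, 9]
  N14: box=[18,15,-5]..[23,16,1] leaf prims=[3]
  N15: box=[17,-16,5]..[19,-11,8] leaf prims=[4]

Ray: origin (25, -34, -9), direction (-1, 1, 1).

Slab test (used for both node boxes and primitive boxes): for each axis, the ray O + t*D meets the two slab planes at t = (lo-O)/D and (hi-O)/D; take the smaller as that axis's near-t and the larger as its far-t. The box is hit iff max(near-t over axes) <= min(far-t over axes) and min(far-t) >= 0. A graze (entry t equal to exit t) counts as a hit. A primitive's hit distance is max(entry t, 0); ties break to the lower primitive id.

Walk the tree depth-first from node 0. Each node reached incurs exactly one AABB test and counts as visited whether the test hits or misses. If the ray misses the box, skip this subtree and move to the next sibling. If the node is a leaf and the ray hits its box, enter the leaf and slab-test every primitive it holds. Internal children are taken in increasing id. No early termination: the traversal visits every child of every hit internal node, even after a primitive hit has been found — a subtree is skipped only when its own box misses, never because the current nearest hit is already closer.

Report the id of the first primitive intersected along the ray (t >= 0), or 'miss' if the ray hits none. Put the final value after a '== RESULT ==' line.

Traverse from the root:
N0 x:[2,37] y:[15,50] z:[-11,25] -> hit [15,25], descend [4, 10, 12, 13]
  N4 x:[2,10] y:[43,50] z:[-11,10] -> miss, prune
  N10 x:[6,33] y:[15,28] z:[13,19] -> hit [15,19], descend [2, 7, 11, 15]
    N2 x:[20,24] y:[24,28] z:[14,19] -> miss, prune
    N7 x:[31,33] y:[15,20] z:[13,15] -> miss, prune
    N11 x:[17,22] y:[16,22] z:[16,17] -> hit [17,17] leaf, test {P8@t=17}
    N15 x:[6,8] y:[18,23] z:[14,17] -> miss, prune
  N12 x:[21,27] y:[40,42] z:[3,25] -> miss, prune
  N13 x:[7,37] y:[19,35] z:[-11,5] -> miss, prune

Visited [0, 4, 10, 2, 7, 11, 15, 12, 13]. Tests: 9 box, 1 leaf. Nearest: P8.

== RESULT ==
8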